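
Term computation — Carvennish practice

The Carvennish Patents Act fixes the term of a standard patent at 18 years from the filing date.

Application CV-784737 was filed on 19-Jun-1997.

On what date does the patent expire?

2015-06-19

Filing date + 18 years → 19 June 2015.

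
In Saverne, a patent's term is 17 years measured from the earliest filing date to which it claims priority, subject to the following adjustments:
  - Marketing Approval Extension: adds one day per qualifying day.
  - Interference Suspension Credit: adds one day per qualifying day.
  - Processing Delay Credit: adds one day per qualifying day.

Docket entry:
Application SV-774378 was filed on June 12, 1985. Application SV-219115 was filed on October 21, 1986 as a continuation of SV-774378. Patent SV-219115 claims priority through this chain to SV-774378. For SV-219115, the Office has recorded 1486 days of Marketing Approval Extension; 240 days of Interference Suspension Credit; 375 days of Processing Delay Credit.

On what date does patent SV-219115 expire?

March 13, 2008

Earliest priority filing: 12 June 1985.
Base term: 12 June 1985 + 17 years → 12 June 2002.
Marketing Approval Extension: +1486 days → 7 July 2006.
Interference Suspension Credit: +240 days → 4 March 2007.
Processing Delay Credit: +375 days → 13 March 2008.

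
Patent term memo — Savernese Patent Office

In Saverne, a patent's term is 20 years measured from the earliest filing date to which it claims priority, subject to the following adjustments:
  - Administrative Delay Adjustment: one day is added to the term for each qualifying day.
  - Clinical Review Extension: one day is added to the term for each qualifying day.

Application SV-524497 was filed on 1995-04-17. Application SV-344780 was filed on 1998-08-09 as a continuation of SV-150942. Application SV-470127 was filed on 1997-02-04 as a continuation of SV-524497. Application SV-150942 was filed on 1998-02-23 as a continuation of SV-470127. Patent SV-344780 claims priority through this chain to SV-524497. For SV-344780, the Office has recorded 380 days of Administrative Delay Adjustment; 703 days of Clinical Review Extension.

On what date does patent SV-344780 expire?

Earliest priority filing: 17 April 1995.
Base term: 17 April 1995 + 20 years → 17 April 2015.
Administrative Delay Adjustment: +380 days → 1 May 2016.
Clinical Review Extension: +703 days → 4 April 2018.

April 4, 2018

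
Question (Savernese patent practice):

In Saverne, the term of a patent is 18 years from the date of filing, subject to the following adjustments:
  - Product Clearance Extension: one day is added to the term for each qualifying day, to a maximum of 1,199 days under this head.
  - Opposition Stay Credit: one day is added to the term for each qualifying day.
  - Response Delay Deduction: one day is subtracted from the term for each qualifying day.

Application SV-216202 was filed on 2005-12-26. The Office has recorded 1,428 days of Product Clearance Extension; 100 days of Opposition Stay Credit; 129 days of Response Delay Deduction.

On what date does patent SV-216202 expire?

Base term: filing date + 18 years → 26 December 2023.
Product Clearance Extension: 1428 days claimed exceeds the 1199-day cap, so +1199 days → 8 April 2027.
Opposition Stay Credit: +100 days → 17 July 2027.
Response Delay Deduction: −129 days → 10 March 2027.

March 10, 2027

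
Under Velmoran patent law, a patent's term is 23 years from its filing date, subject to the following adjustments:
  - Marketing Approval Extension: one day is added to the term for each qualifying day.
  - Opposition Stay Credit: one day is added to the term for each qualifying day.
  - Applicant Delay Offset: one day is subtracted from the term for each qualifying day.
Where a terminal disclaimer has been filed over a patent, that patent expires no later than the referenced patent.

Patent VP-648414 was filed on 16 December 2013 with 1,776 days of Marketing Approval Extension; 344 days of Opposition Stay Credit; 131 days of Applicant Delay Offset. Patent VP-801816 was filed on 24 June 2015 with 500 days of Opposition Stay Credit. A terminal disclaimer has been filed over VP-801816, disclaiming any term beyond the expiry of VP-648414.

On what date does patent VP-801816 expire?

November 6, 2039

Natural term of VP-801816:
  Base: filing + 23 years → 24 June 2038.
  Opposition Stay Credit: +500 days → 6 November 2039.
Expiry of referenced patent VP-648414:
  Base: filing + 23 years → 16 December 2036.
  Marketing Approval Extension: +1776 days → 27 October 2041.
  Opposition Stay Credit: +344 days → 6 October 2042.
  Applicant Delay Offset: −131 days → 28 May 2042.
Terminal disclaimer: VP-801816 expires on the earlier of 6 November 2039 and 28 May 2042.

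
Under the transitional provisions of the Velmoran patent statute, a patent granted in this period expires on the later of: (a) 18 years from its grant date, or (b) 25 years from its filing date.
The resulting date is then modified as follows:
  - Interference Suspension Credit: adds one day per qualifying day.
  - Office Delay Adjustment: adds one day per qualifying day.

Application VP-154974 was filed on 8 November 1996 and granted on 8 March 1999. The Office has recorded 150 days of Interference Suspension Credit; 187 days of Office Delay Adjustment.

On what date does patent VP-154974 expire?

October 11, 2022

(a) grant + 18 years → 8 March 2017.
(b) filing + 25 years → 8 November 2021.
Later of the two: 8 November 2021.
Interference Suspension Credit: +150 days → 7 April 2022.
Office Delay Adjustment: +187 days → 11 October 2022.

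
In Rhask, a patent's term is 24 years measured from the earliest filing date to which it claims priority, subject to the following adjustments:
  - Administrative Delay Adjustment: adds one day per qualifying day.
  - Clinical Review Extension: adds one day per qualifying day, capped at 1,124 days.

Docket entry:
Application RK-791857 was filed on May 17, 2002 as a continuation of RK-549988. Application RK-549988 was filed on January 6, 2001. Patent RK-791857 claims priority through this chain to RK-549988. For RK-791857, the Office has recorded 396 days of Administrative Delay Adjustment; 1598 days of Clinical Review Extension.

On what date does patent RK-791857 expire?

March 6, 2029

Earliest priority filing: 6 January 2001.
Base term: 6 January 2001 + 24 years → 6 January 2025.
Administrative Delay Adjustment: +396 days → 6 February 2026.
Clinical Review Extension: 1598 days claimed exceeds the 1124-day cap, so +1124 days → 6 March 2029.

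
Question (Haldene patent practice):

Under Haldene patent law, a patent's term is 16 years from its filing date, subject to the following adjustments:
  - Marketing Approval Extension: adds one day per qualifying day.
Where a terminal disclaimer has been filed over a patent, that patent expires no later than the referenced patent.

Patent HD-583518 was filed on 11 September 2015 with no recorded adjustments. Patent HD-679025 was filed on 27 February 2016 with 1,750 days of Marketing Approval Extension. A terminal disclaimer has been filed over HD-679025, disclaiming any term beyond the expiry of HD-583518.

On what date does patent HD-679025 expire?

Natural term of HD-679025:
  Base: filing + 16 years → 27 February 2032.
  Marketing Approval Extension: +1750 days → 12 December 2036.
Expiry of referenced patent HD-583518:
  Base: filing + 16 years → 11 September 2031.
Terminal disclaimer: HD-679025 expires on the earlier of 12 December 2036 and 11 September 2031.

September 11, 2031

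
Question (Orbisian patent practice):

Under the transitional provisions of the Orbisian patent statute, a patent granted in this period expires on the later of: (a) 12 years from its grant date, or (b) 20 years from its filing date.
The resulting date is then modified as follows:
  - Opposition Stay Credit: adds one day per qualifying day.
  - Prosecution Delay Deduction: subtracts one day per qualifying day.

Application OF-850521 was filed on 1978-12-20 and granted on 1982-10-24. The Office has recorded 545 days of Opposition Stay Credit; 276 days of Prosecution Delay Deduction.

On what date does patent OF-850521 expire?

(a) grant + 12 years → 24 October 1994.
(b) filing + 20 years → 20 December 1998.
Later of the two: 20 December 1998.
Opposition Stay Credit: +545 days → 17 June 2000.
Prosecution Delay Deduction: −276 days → 15 September 1999.

September 15, 1999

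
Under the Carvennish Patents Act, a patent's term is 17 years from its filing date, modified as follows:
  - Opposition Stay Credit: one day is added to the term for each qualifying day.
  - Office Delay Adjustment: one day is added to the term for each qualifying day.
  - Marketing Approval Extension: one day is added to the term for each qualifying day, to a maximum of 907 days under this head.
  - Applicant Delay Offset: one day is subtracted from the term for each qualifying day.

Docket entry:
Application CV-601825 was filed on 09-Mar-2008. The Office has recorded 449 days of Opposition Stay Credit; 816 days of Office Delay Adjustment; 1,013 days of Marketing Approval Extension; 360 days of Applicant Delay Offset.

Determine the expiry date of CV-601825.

2030-02-23

Base term: filing date + 17 years → 9 March 2025.
Opposition Stay Credit: +449 days → 1 June 2026.
Office Delay Adjustment: +816 days → 25 August 2028.
Marketing Approval Extension: 1013 days claimed exceeds the 907-day cap, so +907 days → 18 February 2031.
Applicant Delay Offset: −360 days → 23 February 2030.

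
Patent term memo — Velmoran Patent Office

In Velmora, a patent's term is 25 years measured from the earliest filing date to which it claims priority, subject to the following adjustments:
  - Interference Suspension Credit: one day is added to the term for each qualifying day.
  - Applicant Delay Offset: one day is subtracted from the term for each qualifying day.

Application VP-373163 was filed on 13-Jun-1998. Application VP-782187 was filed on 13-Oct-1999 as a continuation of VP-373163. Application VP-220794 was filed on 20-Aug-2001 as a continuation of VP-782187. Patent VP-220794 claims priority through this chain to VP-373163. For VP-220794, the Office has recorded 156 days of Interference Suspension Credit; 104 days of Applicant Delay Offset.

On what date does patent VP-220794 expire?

Earliest priority filing: 13 June 1998.
Base term: 13 June 1998 + 25 years → 13 June 2023.
Interference Suspension Credit: +156 days → 16 November 2023.
Applicant Delay Offset: −104 days → 4 August 2023.

2023-08-04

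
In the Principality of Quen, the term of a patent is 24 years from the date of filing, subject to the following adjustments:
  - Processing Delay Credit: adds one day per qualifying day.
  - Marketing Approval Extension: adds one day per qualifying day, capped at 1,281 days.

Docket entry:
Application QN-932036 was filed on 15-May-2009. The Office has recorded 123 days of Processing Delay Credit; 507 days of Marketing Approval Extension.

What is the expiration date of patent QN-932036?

Base term: filing date + 24 years → 15 May 2033.
Processing Delay Credit: +123 days → 15 September 2033.
Marketing Approval Extension: 507 days (within the 1281-day cap) → +507 days → 4 February 2035.

February 4, 2035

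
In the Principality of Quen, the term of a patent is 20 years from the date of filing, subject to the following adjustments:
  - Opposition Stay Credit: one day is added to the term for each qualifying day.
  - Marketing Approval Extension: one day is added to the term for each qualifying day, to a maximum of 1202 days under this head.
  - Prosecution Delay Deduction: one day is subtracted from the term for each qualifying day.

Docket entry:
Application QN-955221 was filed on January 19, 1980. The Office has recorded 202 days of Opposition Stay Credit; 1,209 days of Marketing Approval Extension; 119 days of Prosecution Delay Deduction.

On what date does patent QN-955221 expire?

Base term: filing date + 20 years → 19 January 2000.
Opposition Stay Credit: +202 days → 8 August 2000.
Marketing Approval Extension: 1209 days claimed exceeds the 1202-day cap, so +1202 days → 23 November 2003.
Prosecution Delay Deduction: −119 days → 27 July 2003.

July 27, 2003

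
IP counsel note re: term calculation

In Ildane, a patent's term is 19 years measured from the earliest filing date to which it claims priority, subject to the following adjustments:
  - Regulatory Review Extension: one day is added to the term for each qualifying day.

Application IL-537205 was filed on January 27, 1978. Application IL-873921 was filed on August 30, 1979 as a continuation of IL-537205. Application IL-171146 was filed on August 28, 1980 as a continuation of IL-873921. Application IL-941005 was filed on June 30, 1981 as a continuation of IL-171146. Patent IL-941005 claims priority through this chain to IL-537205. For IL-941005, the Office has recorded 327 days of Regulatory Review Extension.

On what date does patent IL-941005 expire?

1997-12-20

Earliest priority filing: 27 January 1978.
Base term: 27 January 1978 + 19 years → 27 January 1997.
Regulatory Review Extension: +327 days → 20 December 1997.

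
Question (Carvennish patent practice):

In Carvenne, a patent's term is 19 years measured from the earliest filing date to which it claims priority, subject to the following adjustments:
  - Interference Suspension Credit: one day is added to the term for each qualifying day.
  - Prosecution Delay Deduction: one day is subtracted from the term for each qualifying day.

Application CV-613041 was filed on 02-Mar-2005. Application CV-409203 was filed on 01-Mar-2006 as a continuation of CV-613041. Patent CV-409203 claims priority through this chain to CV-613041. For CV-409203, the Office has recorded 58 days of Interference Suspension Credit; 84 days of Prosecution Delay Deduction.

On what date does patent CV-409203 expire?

Earliest priority filing: 2 March 2005.
Base term: 2 March 2005 + 19 years → 2 March 2024.
Interference Suspension Credit: +58 days → 29 April 2024.
Prosecution Delay Deduction: −84 days → 5 February 2024.

2024-02-05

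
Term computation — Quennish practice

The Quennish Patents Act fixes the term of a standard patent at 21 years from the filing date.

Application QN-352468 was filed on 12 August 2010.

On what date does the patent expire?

Filing date + 21 years → 12 August 2031.

2031-08-12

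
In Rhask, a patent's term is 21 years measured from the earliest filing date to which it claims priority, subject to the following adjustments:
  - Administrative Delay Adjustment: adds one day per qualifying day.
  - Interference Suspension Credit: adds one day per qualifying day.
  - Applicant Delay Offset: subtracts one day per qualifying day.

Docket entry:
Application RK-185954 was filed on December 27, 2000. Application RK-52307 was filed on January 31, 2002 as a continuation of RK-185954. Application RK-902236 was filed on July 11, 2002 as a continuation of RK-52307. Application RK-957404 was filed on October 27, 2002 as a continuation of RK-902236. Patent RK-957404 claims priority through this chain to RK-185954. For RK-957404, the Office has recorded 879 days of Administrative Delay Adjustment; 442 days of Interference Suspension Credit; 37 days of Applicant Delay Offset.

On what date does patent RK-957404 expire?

July 3, 2025

Earliest priority filing: 27 December 2000.
Base term: 27 December 2000 + 21 years → 27 December 2021.
Administrative Delay Adjustment: +879 days → 24 May 2024.
Interference Suspension Credit: +442 days → 9 August 2025.
Applicant Delay Offset: −37 days → 3 July 2025.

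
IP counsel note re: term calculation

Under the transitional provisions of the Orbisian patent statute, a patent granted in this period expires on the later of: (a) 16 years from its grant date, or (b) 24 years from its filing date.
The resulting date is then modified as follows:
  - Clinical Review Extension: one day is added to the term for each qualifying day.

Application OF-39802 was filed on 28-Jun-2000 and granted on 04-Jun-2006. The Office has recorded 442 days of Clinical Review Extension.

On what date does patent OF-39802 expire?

2025-09-13

(a) grant + 16 years → 4 June 2022.
(b) filing + 24 years → 28 June 2024.
Later of the two: 28 June 2024.
Clinical Review Extension: +442 days → 13 September 2025.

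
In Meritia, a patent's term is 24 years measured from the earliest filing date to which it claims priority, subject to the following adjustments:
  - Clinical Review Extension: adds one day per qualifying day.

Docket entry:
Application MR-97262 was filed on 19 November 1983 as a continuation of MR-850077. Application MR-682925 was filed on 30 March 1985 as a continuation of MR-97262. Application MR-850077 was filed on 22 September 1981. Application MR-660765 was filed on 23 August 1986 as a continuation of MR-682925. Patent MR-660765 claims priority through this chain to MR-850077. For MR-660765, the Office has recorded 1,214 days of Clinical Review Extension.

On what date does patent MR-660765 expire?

Earliest priority filing: 22 September 1981.
Base term: 22 September 1981 + 24 years → 22 September 2005.
Clinical Review Extension: +1214 days → 18 January 2009.

January 18, 2009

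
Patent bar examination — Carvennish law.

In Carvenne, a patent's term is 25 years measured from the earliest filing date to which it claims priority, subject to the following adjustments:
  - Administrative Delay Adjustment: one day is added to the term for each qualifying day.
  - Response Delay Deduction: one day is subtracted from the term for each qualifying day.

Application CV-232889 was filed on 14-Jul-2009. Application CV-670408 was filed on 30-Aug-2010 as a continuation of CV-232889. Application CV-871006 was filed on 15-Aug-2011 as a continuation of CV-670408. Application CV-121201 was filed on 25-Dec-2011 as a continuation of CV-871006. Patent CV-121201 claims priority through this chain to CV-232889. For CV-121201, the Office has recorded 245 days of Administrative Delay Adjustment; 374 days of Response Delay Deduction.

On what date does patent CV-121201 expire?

2034-03-07

Earliest priority filing: 14 July 2009.
Base term: 14 July 2009 + 25 years → 14 July 2034.
Administrative Delay Adjustment: +245 days → 16 March 2035.
Response Delay Deduction: −374 days → 7 March 2034.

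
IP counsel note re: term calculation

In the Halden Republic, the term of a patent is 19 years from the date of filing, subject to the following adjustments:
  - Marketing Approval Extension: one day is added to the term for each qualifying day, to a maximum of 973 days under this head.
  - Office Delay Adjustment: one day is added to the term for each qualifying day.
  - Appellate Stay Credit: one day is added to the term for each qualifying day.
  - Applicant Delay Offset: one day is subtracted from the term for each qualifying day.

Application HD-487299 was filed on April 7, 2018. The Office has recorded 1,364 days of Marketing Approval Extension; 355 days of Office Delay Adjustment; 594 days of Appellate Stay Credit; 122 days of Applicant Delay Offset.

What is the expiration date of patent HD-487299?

Base term: filing date + 19 years → 7 April 2037.
Marketing Approval Extension: 1364 days claimed exceeds the 973-day cap, so +973 days → 6 December 2039.
Office Delay Adjustment: +355 days → 25 November 2040.
Appellate Stay Credit: +594 days → 12 July 2042.
Applicant Delay Offset: −122 days → 12 March 2042.

March 12, 2042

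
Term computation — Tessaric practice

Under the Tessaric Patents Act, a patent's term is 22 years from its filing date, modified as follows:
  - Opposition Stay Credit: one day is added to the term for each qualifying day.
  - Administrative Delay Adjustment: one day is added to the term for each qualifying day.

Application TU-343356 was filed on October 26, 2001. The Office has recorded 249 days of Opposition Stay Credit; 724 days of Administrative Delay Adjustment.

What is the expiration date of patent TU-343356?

June 25, 2026

Base term: filing date + 22 years → 26 October 2023.
Opposition Stay Credit: +249 days → 1 July 2024.
Administrative Delay Adjustment: +724 days → 25 June 2026.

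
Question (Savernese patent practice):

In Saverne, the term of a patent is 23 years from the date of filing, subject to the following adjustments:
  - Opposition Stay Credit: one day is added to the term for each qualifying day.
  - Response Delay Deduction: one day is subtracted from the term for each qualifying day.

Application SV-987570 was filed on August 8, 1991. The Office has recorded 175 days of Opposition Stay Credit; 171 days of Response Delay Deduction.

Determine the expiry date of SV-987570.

August 12, 2014

Base term: filing date + 23 years → 8 August 2014.
Opposition Stay Credit: +175 days → 30 January 2015.
Response Delay Deduction: −171 days → 12 August 2014.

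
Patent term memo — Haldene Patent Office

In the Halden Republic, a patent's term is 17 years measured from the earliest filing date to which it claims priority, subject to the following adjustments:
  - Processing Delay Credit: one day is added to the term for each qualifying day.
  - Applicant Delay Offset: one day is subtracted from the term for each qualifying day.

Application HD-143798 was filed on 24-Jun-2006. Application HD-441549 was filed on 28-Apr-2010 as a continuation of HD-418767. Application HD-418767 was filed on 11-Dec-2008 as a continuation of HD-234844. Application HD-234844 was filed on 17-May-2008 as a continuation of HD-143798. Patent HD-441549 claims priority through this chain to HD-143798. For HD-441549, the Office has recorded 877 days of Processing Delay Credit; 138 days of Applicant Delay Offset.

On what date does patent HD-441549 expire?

2025-07-02

Earliest priority filing: 24 June 2006.
Base term: 24 June 2006 + 17 years → 24 June 2023.
Processing Delay Credit: +877 days → 17 November 2025.
Applicant Delay Offset: −138 days → 2 July 2025.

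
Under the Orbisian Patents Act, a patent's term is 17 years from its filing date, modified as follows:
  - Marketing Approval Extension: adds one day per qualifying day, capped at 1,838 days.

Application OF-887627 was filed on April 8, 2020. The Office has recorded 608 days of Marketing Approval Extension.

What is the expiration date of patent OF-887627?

Base term: filing date + 17 years → 8 April 2037.
Marketing Approval Extension: 608 days (within the 1838-day cap) → +608 days → 7 December 2038.

2038-12-07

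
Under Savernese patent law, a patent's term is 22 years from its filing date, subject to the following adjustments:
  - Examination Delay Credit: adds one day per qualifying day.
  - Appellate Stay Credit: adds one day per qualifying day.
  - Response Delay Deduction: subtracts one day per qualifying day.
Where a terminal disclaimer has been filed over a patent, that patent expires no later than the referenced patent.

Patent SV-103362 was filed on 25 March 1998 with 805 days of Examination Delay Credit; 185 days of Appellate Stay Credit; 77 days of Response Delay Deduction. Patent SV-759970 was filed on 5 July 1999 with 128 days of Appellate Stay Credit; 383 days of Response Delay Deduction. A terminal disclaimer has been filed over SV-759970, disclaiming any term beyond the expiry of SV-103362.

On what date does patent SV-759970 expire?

October 23, 2020

Natural term of SV-759970:
  Base: filing + 22 years → 5 July 2021.
  Appellate Stay Credit: +128 days → 10 November 2021.
  Response Delay Deduction: −383 days → 23 October 2020.
Expiry of referenced patent SV-103362:
  Base: filing + 22 years → 25 March 2020.
  Examination Delay Credit: +805 days → 8 June 2022.
  Appellate Stay Credit: +185 days → 10 December 2022.
  Response Delay Deduction: −77 days → 24 September 2022.
Terminal disclaimer: SV-759970 expires on the earlier of 23 October 2020 and 24 September 2022.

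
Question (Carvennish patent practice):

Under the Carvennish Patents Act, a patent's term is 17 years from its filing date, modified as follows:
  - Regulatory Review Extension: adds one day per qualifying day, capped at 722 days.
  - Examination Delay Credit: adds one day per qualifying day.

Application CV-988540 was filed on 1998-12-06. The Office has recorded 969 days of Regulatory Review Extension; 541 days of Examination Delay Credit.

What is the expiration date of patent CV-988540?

May 22, 2019

Base term: filing date + 17 years → 6 December 2015.
Regulatory Review Extension: 969 days claimed exceeds the 722-day cap, so +722 days → 27 November 2017.
Examination Delay Credit: +541 days → 22 May 2019.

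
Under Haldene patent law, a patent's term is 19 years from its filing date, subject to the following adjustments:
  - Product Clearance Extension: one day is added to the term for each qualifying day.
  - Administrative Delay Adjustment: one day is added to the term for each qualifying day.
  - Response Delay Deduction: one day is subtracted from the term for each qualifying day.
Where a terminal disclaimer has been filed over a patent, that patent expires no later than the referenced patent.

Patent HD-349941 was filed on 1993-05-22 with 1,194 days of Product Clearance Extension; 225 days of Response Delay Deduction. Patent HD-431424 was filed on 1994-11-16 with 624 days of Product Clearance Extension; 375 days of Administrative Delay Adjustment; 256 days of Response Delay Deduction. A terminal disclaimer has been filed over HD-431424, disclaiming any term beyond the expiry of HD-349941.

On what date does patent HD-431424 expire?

Natural term of HD-431424:
  Base: filing + 19 years → 16 November 2013.
  Product Clearance Extension: +624 days → 2 August 2015.
  Administrative Delay Adjustment: +375 days → 11 August 2016.
  Response Delay Deduction: −256 days → 29 November 2015.
Expiry of referenced patent HD-349941:
  Base: filing + 19 years → 22 May 2012.
  Product Clearance Extension: +1194 days → 29 August 2015.
  Response Delay Deduction: −225 days → 16 January 2015.
Terminal disclaimer: HD-431424 expires on the earlier of 29 November 2015 and 16 January 2015.

2015-01-16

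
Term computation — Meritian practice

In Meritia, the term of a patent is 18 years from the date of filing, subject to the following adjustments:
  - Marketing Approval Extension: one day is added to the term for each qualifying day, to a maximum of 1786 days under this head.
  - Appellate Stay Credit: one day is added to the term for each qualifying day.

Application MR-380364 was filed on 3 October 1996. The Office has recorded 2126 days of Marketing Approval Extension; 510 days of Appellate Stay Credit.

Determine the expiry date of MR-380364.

Base term: filing date + 18 years → 3 October 2014.
Marketing Approval Extension: 2126 days claimed exceeds the 1786-day cap, so +1786 days → 24 August 2019.
Appellate Stay Credit: +510 days → 15 January 2021.

January 15, 2021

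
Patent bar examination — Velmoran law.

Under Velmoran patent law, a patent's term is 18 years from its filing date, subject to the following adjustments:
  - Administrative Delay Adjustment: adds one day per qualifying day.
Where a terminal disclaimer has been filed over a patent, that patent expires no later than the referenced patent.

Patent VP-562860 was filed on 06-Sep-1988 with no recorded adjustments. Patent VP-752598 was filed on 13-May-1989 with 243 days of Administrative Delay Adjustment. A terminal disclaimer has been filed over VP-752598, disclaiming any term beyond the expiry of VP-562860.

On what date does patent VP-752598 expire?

September 6, 2006

Natural term of VP-752598:
  Base: filing + 18 years → 13 May 2007.
  Administrative Delay Adjustment: +243 days → 11 January 2008.
Expiry of referenced patent VP-562860:
  Base: filing + 18 years → 6 September 2006.
Terminal disclaimer: VP-752598 expires on the earlier of 11 January 2008 and 6 September 2006.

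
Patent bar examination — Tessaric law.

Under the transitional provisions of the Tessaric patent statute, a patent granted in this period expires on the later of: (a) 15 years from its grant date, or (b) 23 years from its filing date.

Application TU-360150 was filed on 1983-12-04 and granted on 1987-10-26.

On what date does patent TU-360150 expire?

(a) grant + 15 years → 26 October 2002.
(b) filing + 23 years → 4 December 2006.
Later of the two: 4 December 2006.

2006-12-04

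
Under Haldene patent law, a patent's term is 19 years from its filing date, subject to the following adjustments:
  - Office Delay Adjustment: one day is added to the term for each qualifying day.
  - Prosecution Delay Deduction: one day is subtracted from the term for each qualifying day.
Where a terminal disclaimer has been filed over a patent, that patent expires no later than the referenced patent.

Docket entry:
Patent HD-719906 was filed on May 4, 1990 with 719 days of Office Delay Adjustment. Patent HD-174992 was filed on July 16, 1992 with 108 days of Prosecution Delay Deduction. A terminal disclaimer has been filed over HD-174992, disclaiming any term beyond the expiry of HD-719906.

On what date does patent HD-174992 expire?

Natural term of HD-174992:
  Base: filing + 19 years → 16 July 2011.
  Prosecution Delay Deduction: −108 days → 30 March 2011.
Expiry of referenced patent HD-719906:
  Base: filing + 19 years → 4 May 2009.
  Office Delay Adjustment: +719 days → 23 April 2011.
Terminal disclaimer: HD-174992 expires on the earlier of 30 March 2011 and 23 April 2011.

March 30, 2011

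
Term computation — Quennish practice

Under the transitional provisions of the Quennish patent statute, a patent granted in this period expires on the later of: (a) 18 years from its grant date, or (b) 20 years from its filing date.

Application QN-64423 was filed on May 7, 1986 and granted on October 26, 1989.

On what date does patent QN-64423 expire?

October 26, 2007

(a) grant + 18 years → 26 October 2007.
(b) filing + 20 years → 7 May 2006.
Later of the two: 26 October 2007.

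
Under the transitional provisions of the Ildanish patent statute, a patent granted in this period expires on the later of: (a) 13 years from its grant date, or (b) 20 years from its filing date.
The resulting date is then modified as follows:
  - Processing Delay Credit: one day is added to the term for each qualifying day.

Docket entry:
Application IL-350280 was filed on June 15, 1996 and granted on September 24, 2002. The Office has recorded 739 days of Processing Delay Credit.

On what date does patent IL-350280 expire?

June 24, 2018

(a) grant + 13 years → 24 September 2015.
(b) filing + 20 years → 15 June 2016.
Later of the two: 15 June 2016.
Processing Delay Credit: +739 days → 24 June 2018.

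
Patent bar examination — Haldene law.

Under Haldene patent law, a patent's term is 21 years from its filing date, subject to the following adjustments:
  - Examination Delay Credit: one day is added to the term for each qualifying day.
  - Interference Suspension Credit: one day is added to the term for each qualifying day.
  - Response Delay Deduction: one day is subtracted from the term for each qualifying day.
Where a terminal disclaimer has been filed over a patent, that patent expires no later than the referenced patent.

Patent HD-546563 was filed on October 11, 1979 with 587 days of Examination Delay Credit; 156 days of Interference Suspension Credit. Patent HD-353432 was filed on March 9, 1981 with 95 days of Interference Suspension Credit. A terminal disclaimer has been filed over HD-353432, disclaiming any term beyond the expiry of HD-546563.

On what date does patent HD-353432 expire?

Natural term of HD-353432:
  Base: filing + 21 years → 9 March 2002.
  Interference Suspension Credit: +95 days → 12 June 2002.
Expiry of referenced patent HD-546563:
  Base: filing + 21 years → 11 October 2000.
  Examination Delay Credit: +587 days → 21 May 2002.
  Interference Suspension Credit: +156 days → 24 October 2002.
Terminal disclaimer: HD-353432 expires on the earlier of 12 June 2002 and 24 October 2002.

2002-06-12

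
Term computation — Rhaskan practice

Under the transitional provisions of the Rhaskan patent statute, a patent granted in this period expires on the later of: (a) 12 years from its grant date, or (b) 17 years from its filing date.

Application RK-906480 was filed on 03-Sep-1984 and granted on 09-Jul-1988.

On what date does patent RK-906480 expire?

(a) grant + 12 years → 9 July 2000.
(b) filing + 17 years → 3 September 2001.
Later of the two: 3 September 2001.

September 3, 2001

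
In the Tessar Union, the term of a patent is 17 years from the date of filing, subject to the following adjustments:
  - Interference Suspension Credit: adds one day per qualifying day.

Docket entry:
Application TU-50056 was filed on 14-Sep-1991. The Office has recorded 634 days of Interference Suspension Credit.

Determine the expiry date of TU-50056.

2010-06-10

Base term: filing date + 17 years → 14 September 2008.
Interference Suspension Credit: +634 days → 10 June 2010.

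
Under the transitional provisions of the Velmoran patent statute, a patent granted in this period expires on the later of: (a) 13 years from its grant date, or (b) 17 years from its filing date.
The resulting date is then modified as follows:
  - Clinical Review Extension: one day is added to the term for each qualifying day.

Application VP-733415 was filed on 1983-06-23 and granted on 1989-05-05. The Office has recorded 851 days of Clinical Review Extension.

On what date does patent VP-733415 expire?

(a) grant + 13 years → 5 May 2002.
(b) filing + 17 years → 23 June 2000.
Later of the two: 5 May 2002.
Clinical Review Extension: +851 days → 2 September 2004.

September 2, 2004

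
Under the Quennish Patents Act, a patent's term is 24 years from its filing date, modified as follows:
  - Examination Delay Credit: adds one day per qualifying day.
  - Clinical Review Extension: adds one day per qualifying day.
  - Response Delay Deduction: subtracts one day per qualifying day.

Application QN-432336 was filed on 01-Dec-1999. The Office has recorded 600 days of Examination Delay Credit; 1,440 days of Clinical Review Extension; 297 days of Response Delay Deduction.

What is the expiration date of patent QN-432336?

Base term: filing date + 24 years → 1 December 2023.
Examination Delay Credit: +600 days → 23 July 2025.
Clinical Review Extension: +1440 days → 2 July 2029.
Response Delay Deduction: −297 days → 8 September 2028.

2028-09-08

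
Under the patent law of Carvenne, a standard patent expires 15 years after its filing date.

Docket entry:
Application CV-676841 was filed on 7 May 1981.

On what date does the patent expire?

1996-05-07

Filing date + 15 years → 7 May 1996.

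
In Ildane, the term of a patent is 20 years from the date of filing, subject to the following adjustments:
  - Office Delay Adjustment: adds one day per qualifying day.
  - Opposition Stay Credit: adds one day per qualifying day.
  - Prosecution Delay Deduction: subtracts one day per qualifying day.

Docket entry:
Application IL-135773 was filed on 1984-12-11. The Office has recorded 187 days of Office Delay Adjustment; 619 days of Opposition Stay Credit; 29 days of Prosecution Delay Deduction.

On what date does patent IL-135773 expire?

2007-01-27

Base term: filing date + 20 years → 11 December 2004.
Office Delay Adjustment: +187 days → 16 June 2005.
Opposition Stay Credit: +619 days → 25 February 2007.
Prosecution Delay Deduction: −29 days → 27 January 2007.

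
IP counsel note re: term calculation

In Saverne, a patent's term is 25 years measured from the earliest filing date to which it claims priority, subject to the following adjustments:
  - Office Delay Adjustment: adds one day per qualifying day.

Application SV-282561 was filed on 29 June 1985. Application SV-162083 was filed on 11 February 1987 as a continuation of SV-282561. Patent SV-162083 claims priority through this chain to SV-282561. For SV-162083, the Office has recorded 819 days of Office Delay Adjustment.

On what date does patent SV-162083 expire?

September 25, 2012

Earliest priority filing: 29 June 1985.
Base term: 29 June 1985 + 25 years → 29 June 2010.
Office Delay Adjustment: +819 days → 25 September 2012.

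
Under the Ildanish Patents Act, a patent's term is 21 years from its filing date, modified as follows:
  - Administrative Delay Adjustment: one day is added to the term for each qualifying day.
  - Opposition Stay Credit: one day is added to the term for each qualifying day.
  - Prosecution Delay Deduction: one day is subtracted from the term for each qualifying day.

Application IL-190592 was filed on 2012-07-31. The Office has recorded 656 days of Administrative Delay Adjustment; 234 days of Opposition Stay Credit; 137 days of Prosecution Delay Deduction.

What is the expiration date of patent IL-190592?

Base term: filing date + 21 years → 31 July 2033.
Administrative Delay Adjustment: +656 days → 18 May 2035.
Opposition Stay Credit: +234 days → 7 January 2036.
Prosecution Delay Deduction: −137 days → 23 August 2035.

August 23, 2035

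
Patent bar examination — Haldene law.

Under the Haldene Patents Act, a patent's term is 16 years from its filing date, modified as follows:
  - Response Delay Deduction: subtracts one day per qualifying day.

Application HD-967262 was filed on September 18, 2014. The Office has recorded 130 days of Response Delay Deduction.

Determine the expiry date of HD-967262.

May 11, 2030

Base term: filing date + 16 years → 18 September 2030.
Response Delay Deduction: −130 days → 11 May 2030.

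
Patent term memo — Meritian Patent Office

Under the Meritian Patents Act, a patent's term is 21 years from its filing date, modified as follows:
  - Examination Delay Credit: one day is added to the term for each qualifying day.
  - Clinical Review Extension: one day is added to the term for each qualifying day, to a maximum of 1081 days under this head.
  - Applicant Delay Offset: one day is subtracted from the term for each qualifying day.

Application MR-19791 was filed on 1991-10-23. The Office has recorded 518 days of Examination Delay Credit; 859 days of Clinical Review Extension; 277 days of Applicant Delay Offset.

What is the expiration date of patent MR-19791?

Base term: filing date + 21 years → 23 October 2012.
Examination Delay Credit: +518 days → 25 March 2014.
Clinical Review Extension: 859 days (within the 1081-day cap) → +859 days → 31 July 2016.
Applicant Delay Offset: −277 days → 28 October 2015.

2015-10-28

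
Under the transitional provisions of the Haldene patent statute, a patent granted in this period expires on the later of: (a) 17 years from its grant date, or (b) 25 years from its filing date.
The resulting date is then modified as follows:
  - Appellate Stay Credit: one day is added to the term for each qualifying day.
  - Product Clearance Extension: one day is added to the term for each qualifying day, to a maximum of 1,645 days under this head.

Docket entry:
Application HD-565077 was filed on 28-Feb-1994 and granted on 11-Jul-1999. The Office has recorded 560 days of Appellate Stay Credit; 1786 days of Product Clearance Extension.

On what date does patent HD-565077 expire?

(a) grant + 17 years → 11 July 2016.
(b) filing + 25 years → 28 February 2019.
Later of the two: 28 February 2019.
Appellate Stay Credit: +560 days → 10 September 2020.
Product Clearance Extension: 1786 days claimed exceeds the 1645-day cap, so +1645 days → 13 March 2025.

2025-03-13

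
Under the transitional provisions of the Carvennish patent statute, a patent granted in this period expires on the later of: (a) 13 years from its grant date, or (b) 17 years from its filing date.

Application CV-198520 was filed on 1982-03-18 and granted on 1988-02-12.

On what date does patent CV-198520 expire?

(a) grant + 13 years → 12 February 2001.
(b) filing + 17 years → 18 March 1999.
Later of the two: 12 February 2001.

2001-02-12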